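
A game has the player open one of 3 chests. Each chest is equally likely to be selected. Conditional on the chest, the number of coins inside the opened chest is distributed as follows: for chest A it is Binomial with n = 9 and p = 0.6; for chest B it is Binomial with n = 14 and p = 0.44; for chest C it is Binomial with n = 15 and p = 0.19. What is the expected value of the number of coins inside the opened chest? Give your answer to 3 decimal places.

4.803

Component means — A: 5.4; B: 6.16; C: 2.85.
E[X] = 0.333333·5.4 + 0.333333·6.16 + 0.333333·2.85 = 4.80333.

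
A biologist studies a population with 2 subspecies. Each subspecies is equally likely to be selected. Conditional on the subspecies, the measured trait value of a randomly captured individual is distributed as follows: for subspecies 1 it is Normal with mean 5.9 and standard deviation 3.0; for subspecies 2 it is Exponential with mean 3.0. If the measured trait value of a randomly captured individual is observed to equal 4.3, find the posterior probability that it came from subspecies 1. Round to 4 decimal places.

Likelihoods f(4.3 | ·): 1: 0.115351; 2: 0.0795042.
Posterior ∝ prior × likelihood. Numerator for 1: 0.5·0.115351 = 0.0576756.
Normalizing constant: 0.5·0.115351 + 0.5·0.0795042 = 0.0974277.
P(1 | observation) = 0.0576756 / 0.0974277 = 0.591984.

0.5920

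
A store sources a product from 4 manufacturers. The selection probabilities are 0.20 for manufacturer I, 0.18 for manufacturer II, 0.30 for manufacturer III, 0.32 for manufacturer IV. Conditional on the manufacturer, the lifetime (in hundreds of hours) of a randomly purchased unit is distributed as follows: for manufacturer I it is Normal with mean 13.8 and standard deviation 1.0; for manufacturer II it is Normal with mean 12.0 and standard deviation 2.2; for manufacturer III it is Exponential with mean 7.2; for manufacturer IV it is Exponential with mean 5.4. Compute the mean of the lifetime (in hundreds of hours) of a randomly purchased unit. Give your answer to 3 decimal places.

Component means — I: 13.8; II: 12; III: 7.2; IV: 5.4.
E[X] = 0.2·13.8 + 0.18·12 + 0.3·7.2 + 0.32·5.4 = 8.808.

8.808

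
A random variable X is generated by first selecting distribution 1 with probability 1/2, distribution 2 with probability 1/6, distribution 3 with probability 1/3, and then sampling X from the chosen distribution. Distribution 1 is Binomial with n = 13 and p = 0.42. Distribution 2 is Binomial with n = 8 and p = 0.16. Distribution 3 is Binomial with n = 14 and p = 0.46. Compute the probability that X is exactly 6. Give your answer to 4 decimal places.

Conditional on each component, P(X = 6): 1: 0.207974; 2: 0.000331464; 3: 0.205709.
By total probability, P(X = 6) = 0.5·0.207974 + 0.166667·0.000331464 + 0.333333·0.205709 = 0.172612.

0.1726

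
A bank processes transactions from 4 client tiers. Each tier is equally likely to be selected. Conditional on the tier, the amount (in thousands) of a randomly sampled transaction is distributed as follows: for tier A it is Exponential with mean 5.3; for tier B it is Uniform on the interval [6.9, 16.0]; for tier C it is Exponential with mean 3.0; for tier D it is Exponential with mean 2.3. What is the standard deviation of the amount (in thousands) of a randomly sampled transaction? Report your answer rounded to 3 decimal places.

Per component, A: μ=5.3, E[X²]=56.18; B: μ=11.45, E[X²]=138.003; C: μ=3, E[X²]=18; D: μ=2.3, E[X²]=10.58.
E[X] = 0.25·5.3 + 0.25·11.45 + 0.25·3 + 0.25·2.3 = 5.5125.
E[X²] = 0.25·56.18 + 0.25·138.003 + 0.25·18 + 0.25·10.58 = 55.6908.
Var(X) = E[X²] − (E[X])² = 55.6908 − 30.3877 = 25.3032.
SD(X) = √25.3032 = 5.03023.

5.030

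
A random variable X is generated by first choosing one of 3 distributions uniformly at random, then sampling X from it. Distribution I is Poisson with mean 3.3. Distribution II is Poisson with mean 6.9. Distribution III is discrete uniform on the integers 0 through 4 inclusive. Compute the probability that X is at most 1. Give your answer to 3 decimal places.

Conditional on each component, P(X ≤ 1): I: 0.158598; II: 0.0079615; III: 0.4.
By total probability, P(X ≤ 1) = 0.333333·0.158598 + 0.333333·0.0079615 + 0.333333·0.4 = 0.188853.

0.189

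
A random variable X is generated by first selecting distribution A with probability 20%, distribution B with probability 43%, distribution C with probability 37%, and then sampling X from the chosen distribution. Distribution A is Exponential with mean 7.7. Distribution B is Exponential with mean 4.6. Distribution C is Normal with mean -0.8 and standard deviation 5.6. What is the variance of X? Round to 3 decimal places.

Per component, A: μ=7.7, E[X²]=118.58; B: μ=4.6, E[X²]=42.32; C: μ=-0.8, E[X²]=32.
E[X] = 0.2·7.7 + 0.43·4.6 + 0.37·-0.8 = 3.222.
E[X²] = 0.2·118.58 + 0.43·42.32 + 0.37·32 = 53.7536.
Var(X) = E[X²] − (E[X])² = 53.7536 − 10.3813 = 43.3723.

43.372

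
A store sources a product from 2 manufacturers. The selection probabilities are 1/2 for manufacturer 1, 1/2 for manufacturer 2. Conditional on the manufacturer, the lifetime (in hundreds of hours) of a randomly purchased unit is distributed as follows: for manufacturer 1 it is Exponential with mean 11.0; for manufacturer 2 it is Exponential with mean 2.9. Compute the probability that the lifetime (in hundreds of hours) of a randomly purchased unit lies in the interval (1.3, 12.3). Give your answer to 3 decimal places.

0.593

Conditional on each manufacturer, P(1.3 < X < 12.3): 1: 0.561661; 2: 0.624341.
By total probability, P(1.3 < X < 12.3) = 0.5·0.561661 + 0.5·0.624341 = 0.593001.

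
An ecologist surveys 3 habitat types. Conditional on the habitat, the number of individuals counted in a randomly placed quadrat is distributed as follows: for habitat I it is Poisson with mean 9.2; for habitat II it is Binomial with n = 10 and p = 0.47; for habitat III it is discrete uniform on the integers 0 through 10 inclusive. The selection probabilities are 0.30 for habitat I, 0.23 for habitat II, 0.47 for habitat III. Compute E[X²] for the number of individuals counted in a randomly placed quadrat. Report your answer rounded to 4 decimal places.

50.2556

For each component E[X²] = Var + (mean)², giving I: 93.84; II: 24.581; III: 35.
Overall E[X²] = 0.3·93.84 + 0.23·24.581 + 0.47·35 = 50.2556.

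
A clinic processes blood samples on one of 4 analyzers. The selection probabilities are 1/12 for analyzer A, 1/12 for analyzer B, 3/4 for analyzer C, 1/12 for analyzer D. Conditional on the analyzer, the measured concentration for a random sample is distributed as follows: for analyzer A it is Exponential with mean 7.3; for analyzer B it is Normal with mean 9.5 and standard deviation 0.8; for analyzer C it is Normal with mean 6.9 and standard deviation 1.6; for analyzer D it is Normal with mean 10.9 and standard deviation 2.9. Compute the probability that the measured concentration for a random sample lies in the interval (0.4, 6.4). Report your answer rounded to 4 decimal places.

0.3322

Conditional on each analyzer, P(0.4 < X < 6.4): A: 0.530531; B: 5.33123e-05; C: 0.377306; D: 0.0602172.
By total probability, P(0.4 < X < 6.4) = 0.0833333·0.530531 + 0.0833333·5.33123e-05 + 0.75·0.377306 + 0.0833333·0.0602172 = 0.332213.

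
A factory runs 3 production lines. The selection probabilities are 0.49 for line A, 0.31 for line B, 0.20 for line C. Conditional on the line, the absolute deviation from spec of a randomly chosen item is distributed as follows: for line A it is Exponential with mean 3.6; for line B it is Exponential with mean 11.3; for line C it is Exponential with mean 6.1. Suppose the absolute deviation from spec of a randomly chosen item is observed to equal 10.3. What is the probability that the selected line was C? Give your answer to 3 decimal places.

Likelihoods f(10.3 | ·): A: 0.0158903; B: 0.0355681; C: 0.0302938.
Posterior ∝ prior × likelihood. Numerator for C: 0.2·0.0302938 = 0.00605875.
Normalizing constant: 0.49·0.0158903 + 0.31·0.0355681 + 0.2·0.0302938 = 0.0248711.
P(C | observation) = 0.00605875 / 0.0248711 = 0.243606.

0.244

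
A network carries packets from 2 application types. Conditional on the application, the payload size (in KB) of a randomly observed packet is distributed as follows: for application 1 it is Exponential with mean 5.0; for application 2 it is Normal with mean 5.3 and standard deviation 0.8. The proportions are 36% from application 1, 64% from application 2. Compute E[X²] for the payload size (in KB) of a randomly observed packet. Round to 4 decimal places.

For each component E[X²] = Var + (mean)², giving 1: 50; 2: 28.73.
Overall E[X²] = 0.36·50 + 0.64·28.73 = 36.3872.

36.3872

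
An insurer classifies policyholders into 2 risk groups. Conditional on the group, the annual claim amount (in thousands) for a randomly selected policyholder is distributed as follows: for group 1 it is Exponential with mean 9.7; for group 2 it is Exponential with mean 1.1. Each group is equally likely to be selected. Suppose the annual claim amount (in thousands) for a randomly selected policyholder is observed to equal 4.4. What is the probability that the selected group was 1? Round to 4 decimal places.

0.7973

Likelihoods f(4.4 | ·): 1: 0.0654981; 2: 0.0166506.
Posterior ∝ prior × likelihood. Numerator for 1: 0.5·0.0654981 = 0.0327491.
Normalizing constant: 0.5·0.0654981 + 0.5·0.0166506 = 0.0410743.
P(1 | observation) = 0.0327491 / 0.0410743 = 0.797312.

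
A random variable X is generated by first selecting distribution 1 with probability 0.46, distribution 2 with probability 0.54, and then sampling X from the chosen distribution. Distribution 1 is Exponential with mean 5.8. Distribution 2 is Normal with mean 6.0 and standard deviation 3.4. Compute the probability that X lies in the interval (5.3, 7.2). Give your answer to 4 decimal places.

0.1701

Conditional on each component, P(5.3 < X < 7.2): 1: 0.112015; 2: 0.219492.
By total probability, P(5.3 < X < 7.2) = 0.46·0.112015 + 0.54·0.219492 = 0.170053.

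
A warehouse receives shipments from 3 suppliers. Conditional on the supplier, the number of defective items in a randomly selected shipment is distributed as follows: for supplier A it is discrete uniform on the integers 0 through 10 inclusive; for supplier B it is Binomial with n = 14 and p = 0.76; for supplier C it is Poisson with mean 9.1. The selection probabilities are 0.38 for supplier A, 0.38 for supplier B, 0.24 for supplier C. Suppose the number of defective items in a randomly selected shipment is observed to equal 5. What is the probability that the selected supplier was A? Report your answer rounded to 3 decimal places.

Likelihoods P(X=5 | ·): A: 0.0909091; B: 0.00134101; C: 0.0580692.
Posterior ∝ prior × likelihood. Numerator for A: 0.38·0.0909091 = 0.0345455.
Normalizing constant: 0.38·0.0909091 + 0.38·0.00134101 + 0.24·0.0580692 = 0.0489917.
P(A | observation) = 0.0345455 / 0.0489917 = 0.705129.

0.705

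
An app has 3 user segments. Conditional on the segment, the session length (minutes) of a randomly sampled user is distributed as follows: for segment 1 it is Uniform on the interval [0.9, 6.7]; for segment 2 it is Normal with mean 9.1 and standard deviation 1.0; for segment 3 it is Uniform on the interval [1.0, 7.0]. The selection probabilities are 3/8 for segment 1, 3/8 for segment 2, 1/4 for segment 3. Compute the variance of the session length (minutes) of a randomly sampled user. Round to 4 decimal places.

8.5686

Per component, 1: μ=3.8, E[X²]=17.2433; 2: μ=9.1, E[X²]=83.81; 3: μ=4, E[X²]=19.
E[X] = 0.375·3.8 + 0.375·9.1 + 0.25·4 = 5.8375.
E[X²] = 0.375·17.2433 + 0.375·83.81 + 0.25·19 = 42.645.
Var(X) = E[X²] − (E[X])² = 42.645 − 34.0764 = 8.56859.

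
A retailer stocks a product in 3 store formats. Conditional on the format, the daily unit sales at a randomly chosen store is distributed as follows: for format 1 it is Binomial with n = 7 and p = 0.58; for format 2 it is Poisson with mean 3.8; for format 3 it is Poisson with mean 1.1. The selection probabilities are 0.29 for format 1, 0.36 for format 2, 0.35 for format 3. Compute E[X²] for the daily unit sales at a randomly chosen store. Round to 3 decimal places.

12.650

For each component E[X²] = Var + (mean)², giving 1: 18.1888; 2: 18.24; 3: 2.31.
Overall E[X²] = 0.29·18.1888 + 0.36·18.24 + 0.35·2.31 = 12.6497.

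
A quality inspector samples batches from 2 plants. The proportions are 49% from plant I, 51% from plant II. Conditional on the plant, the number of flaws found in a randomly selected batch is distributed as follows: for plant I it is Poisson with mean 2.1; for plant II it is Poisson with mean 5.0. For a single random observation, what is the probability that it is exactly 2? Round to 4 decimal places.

0.1753

Conditional on each plant, P(X = 2): I: 0.270016; II: 0.0842243.
By total probability, P(X = 2) = 0.49·0.270016 + 0.51·0.0842243 = 0.175262.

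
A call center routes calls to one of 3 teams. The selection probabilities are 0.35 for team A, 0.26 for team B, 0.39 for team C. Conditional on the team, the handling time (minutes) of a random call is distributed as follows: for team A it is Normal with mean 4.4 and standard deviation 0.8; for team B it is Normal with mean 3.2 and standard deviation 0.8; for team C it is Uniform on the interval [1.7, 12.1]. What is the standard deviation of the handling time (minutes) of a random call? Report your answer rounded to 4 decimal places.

Per component, A: μ=4.4, E[X²]=20; B: μ=3.2, E[X²]=10.88; C: μ=6.9, E[X²]=56.6233.
E[X] = 0.35·4.4 + 0.26·3.2 + 0.39·6.9 = 5.063.
E[X²] = 0.35·20 + 0.26·10.88 + 0.39·56.6233 = 31.9119.
Var(X) = E[X²] − (E[X])² = 31.9119 − 25.634 = 6.27793.
SD(X) = √6.27793 = 2.50558.

2.5056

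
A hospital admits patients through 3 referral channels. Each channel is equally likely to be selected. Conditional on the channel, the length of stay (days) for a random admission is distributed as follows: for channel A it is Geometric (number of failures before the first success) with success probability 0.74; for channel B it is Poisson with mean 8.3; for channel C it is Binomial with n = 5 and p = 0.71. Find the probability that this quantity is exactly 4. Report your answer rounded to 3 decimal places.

Conditional on each channel, P(X = 4): A: 0.00338162; B: 0.0491425; C: 0.368469.
By total probability, P(X = 4) = 0.333333·0.00338162 + 0.333333·0.0491425 + 0.333333·0.368469 = 0.140331.

0.140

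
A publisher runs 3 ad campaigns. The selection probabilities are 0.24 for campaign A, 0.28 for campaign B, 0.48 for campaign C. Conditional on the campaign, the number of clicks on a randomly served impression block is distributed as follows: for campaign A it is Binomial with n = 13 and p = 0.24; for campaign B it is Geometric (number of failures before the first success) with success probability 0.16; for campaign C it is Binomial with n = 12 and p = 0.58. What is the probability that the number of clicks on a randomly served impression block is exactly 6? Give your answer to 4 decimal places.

Conditional on each campaign, P(X = 6): A: 0.0480264; B: 0.0562077; C: 0.193079.
By total probability, P(X = 6) = 0.24·0.0480264 + 0.28·0.0562077 + 0.48·0.193079 = 0.119943.

0.1199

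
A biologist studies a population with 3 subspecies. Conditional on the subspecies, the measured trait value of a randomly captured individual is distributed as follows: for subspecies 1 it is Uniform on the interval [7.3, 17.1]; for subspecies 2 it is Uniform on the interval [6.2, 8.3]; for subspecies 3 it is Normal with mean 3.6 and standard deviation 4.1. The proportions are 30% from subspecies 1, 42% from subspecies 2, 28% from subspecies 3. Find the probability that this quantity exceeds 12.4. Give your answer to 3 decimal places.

0.148

Conditional on each subspecies, P(X > 12.4): 1: 0.479592; 2: 0; 3: 0.0159229.
By total probability, P(X > 12.4) = 0.3·0.479592 + 0.42·0 + 0.28·0.0159229 = 0.148336.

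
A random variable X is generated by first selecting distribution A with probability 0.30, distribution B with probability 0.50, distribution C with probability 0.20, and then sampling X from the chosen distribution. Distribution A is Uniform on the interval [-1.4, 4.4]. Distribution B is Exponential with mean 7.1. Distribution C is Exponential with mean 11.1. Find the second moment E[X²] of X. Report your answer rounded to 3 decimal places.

101.210

For each component E[X²] = Var + (mean)², giving A: 5.05333; B: 100.82; C: 246.42.
Overall E[X²] = 0.3·5.05333 + 0.5·100.82 + 0.2·246.42 = 101.21.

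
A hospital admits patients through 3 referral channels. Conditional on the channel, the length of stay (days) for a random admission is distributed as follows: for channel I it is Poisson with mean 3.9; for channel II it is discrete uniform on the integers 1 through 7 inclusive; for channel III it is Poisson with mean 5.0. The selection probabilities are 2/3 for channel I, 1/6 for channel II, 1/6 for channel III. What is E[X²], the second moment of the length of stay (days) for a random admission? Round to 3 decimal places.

21.073

For each component E[X²] = Var + (mean)², giving I: 19.11; II: 20; III: 30.
Overall E[X²] = 0.666667·19.11 + 0.166667·20 + 0.166667·30 = 21.0733.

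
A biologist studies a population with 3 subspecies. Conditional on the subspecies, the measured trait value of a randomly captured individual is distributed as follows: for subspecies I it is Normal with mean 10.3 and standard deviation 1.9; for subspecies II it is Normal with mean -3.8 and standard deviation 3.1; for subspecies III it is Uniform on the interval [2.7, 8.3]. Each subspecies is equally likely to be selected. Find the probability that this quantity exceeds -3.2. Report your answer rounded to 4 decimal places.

0.8078

Conditional on each subspecies, P(X > -3.2): I: 1; II: 0.423265; III: 1.
By total probability, P(X > -3.2) = 0.333333·1 + 0.333333·0.423265 + 0.333333·1 = 0.807755.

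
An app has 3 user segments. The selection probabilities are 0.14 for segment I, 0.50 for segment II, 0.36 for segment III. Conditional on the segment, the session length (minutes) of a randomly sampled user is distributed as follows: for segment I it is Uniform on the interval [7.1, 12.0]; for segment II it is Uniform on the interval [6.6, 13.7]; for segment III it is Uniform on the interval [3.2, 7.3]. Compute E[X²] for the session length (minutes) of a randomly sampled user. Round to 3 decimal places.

For each component E[X²] = Var + (mean)², giving I: 93.2033; II: 107.223; III: 28.9633.
Overall E[X²] = 0.14·93.2033 + 0.5·107.223 + 0.36·28.9633 = 77.0869.

77.087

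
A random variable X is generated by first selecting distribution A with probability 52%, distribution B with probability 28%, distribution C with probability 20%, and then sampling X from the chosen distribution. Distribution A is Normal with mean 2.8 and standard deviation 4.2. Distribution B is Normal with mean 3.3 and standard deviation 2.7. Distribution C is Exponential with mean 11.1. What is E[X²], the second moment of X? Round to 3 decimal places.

67.624

For each component E[X²] = Var + (mean)², giving A: 25.48; B: 18.18; C: 246.42.
Overall E[X²] = 0.52·25.48 + 0.28·18.18 + 0.2·246.42 = 67.624.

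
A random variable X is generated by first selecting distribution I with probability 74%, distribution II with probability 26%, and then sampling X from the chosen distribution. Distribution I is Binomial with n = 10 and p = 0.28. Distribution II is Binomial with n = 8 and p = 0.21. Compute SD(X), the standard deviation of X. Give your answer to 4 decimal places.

Per component, I: μ=2.8, E[X²]=9.856; II: μ=1.68, E[X²]=4.1496.
E[X] = 0.74·2.8 + 0.26·1.68 = 2.5088.
E[X²] = 0.74·9.856 + 0.26·4.1496 = 8.37234.
Var(X) = E[X²] − (E[X])² = 8.37234 − 6.29408 = 2.07826.
SD(X) = √2.07826 = 1.44162.

1.4416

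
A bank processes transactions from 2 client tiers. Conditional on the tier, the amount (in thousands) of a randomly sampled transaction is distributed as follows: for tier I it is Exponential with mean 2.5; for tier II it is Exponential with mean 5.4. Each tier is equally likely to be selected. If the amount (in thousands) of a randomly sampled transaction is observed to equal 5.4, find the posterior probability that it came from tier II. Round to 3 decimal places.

Likelihoods f(5.4 | ·): I: 0.04613; II: 0.0681258.
Posterior ∝ prior × likelihood. Numerator for II: 0.5·0.0681258 = 0.0340629.
Normalizing constant: 0.5·0.04613 + 0.5·0.0681258 = 0.0571279.
P(II | observation) = 0.0340629 / 0.0571279 = 0.596257.

0.596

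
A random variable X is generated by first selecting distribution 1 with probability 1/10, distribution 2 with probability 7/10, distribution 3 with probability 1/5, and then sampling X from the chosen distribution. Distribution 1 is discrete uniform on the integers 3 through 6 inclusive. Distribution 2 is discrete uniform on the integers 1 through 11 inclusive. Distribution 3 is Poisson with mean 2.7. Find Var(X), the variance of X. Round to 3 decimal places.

9.412

Per component, 1: μ=4.5, E[X²]=21.5; 2: μ=6, E[X²]=46; 3: μ=2.7, E[X²]=9.99.
E[X] = 0.1·4.5 + 0.7·6 + 0.2·2.7 = 5.19.
E[X²] = 0.1·21.5 + 0.7·46 + 0.2·9.99 = 36.348.
Var(X) = E[X²] − (E[X])² = 36.348 − 26.9361 = 9.4119.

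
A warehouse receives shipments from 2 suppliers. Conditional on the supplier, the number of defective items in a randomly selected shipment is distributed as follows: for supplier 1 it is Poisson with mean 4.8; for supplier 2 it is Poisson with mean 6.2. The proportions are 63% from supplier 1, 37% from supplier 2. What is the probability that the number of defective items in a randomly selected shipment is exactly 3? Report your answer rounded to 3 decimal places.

0.125

Conditional on each supplier, P(X = 3): 1: 0.151691; 2: 0.0806117.
By total probability, P(X = 3) = 0.63·0.151691 + 0.37·0.0806117 = 0.125391.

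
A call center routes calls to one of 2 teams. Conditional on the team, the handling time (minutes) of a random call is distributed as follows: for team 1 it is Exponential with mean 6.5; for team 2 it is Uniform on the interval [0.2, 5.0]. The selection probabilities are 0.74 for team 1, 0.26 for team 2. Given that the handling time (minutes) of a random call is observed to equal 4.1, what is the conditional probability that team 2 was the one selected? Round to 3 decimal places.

0.472

Likelihoods f(4.1 | ·): 1: 0.0818742; 2: 0.208333.
Posterior ∝ prior × likelihood. Numerator for 2: 0.26·0.208333 = 0.0541667.
Normalizing constant: 0.74·0.0818742 + 0.26·0.208333 = 0.114754.
P(2 | observation) = 0.0541667 / 0.114754 = 0.472026.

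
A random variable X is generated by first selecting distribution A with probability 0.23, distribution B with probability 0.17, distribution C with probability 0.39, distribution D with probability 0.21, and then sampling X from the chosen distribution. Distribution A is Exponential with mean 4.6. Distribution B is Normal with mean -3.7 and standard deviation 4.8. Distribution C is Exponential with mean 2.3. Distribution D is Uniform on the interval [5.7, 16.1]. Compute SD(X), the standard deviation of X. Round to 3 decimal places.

5.821

Per component, A: μ=4.6, E[X²]=42.32; B: μ=-3.7, E[X²]=36.73; C: μ=2.3, E[X²]=10.58; D: μ=10.9, E[X²]=127.823.
E[X] = 0.23·4.6 + 0.17·-3.7 + 0.39·2.3 + 0.21·10.9 = 3.615.
E[X²] = 0.23·42.32 + 0.17·36.73 + 0.39·10.58 + 0.21·127.823 = 46.9468.
Var(X) = E[X²] − (E[X])² = 46.9468 − 13.0682 = 33.8786.
SD(X) = √33.8786 = 5.82053.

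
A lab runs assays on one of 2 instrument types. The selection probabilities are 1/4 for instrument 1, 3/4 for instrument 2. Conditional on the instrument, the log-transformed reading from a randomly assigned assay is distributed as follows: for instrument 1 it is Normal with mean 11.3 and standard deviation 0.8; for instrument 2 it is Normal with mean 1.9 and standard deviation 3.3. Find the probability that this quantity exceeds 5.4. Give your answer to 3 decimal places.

0.358

Conditional on each instrument, P(X > 5.4): 1: 1; 2: 0.144434.
By total probability, P(X > 5.4) = 0.25·1 + 0.75·0.144434 = 0.358326.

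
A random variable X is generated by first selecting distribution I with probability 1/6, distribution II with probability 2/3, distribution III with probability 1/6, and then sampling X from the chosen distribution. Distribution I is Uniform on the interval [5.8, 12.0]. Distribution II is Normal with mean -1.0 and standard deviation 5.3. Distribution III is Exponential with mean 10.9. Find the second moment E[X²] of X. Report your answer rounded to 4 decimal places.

For each component E[X²] = Var + (mean)², giving I: 82.4133; II: 29.09; III: 237.62.
Overall E[X²] = 0.166667·82.4133 + 0.666667·29.09 + 0.166667·237.62 = 72.7322.

72.7322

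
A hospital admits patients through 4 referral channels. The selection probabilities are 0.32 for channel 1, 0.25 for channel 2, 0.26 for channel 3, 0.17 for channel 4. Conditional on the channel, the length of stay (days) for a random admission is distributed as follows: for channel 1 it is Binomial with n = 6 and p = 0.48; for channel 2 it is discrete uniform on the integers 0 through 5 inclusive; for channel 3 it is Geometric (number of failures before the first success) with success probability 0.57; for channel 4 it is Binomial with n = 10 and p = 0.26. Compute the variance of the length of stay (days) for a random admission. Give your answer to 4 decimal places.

2.6204

Per component, 1: μ=2.88, E[X²]=9.792; 2: μ=2.5, E[X²]=9.16667; 3: μ=0.754386, E[X²]=1.89258; 4: μ=2.6, E[X²]=8.684.
E[X] = 0.32·2.88 + 0.25·2.5 + 0.26·0.754386 + 0.17·2.6 = 2.18474.
E[X²] = 0.32·9.792 + 0.25·9.16667 + 0.26·1.89258 + 0.17·8.684 = 7.39346.
Var(X) = E[X²] − (E[X])² = 7.39346 − 4.77309 = 2.62037.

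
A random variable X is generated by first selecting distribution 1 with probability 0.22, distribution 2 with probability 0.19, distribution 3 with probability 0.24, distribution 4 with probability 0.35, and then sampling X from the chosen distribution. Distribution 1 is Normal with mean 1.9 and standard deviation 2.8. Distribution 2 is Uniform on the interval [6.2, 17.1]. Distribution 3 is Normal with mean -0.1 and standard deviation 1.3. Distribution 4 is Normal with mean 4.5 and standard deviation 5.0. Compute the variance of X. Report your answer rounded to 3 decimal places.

Per component, 1: μ=1.9, E[X²]=11.45; 2: μ=11.65, E[X²]=145.623; 3: μ=-0.1, E[X²]=1.7; 4: μ=4.5, E[X²]=45.25.
E[X] = 0.22·1.9 + 0.19·11.65 + 0.24·-0.1 + 0.35·4.5 = 4.1825.
E[X²] = 0.22·11.45 + 0.19·145.623 + 0.24·1.7 + 0.35·45.25 = 46.4329.
Var(X) = E[X²] − (E[X])² = 46.4329 − 17.4933 = 28.9396.

28.940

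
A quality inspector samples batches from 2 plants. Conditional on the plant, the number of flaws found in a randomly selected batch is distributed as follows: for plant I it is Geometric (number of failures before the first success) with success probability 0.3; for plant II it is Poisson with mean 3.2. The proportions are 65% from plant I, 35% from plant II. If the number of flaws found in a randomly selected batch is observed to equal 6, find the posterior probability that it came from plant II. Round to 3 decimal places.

0.481

Likelihoods P(X=6 | ·): I: 0.0352947; II: 0.060789.
Posterior ∝ prior × likelihood. Numerator for II: 0.35·0.060789 = 0.0212762.
Normalizing constant: 0.65·0.0352947 + 0.35·0.060789 = 0.0442177.
P(II | observation) = 0.0212762 / 0.0442177 = 0.481168.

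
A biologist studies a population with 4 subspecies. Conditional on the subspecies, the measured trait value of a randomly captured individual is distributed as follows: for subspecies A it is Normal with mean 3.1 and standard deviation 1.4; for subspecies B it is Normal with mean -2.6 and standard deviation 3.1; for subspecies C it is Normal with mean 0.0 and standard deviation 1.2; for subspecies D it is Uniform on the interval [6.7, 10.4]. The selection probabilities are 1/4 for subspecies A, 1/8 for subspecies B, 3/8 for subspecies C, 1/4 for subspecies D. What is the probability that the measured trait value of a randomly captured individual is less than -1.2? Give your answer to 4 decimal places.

0.1440

Conditional on each subspecies, P(X < -1.2): A: 0.00106519; B: 0.674226; C: 0.158655; D: 0.
By total probability, P(X < -1.2) = 0.25·0.00106519 + 0.125·0.674226 + 0.375·0.158655 + 0.25·0 = 0.14404.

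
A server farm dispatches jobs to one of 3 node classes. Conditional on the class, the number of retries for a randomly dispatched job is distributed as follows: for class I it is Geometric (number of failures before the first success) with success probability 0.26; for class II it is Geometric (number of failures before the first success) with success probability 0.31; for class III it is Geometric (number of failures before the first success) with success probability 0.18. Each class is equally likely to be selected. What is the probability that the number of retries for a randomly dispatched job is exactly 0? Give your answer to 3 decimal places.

Conditional on each class, P(X = 0): I: 0.26; II: 0.31; III: 0.18.
By total probability, P(X = 0) = 0.333333·0.26 + 0.333333·0.31 + 0.333333·0.18 = 0.25.

0.250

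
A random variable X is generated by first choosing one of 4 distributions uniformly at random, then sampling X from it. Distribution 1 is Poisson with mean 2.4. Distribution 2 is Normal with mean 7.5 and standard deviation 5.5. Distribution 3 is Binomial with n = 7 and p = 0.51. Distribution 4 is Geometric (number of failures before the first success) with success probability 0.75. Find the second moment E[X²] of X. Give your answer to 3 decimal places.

27.427

For each component E[X²] = Var + (mean)², giving 1: 8.16; 2: 86.5; 3: 14.4942; 4: 0.555556.
Overall E[X²] = 0.25·8.16 + 0.25·86.5 + 0.25·14.4942 + 0.25·0.555556 = 27.4274.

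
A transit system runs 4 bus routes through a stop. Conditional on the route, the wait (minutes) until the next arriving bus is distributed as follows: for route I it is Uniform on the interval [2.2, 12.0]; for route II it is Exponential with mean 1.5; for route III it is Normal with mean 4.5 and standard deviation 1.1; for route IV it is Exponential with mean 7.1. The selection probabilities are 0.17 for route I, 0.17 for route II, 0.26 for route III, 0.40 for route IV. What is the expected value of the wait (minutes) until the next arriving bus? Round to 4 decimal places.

Component means — I: 7.1; II: 1.5; III: 4.5; IV: 7.1.
E[X] = 0.17·7.1 + 0.17·1.5 + 0.26·4.5 + 0.4·7.1 = 5.472.

5.4720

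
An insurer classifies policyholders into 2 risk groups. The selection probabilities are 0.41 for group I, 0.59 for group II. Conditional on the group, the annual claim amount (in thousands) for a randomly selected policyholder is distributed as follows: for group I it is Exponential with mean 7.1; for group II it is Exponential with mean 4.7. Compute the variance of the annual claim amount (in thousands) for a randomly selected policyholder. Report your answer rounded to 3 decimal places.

35.095

Per component, I: μ=7.1, E[X²]=100.82; II: μ=4.7, E[X²]=44.18.
E[X] = 0.41·7.1 + 0.59·4.7 = 5.684.
E[X²] = 0.41·100.82 + 0.59·44.18 = 67.4024.
Var(X) = E[X²] − (E[X])² = 67.4024 − 32.3079 = 35.0945.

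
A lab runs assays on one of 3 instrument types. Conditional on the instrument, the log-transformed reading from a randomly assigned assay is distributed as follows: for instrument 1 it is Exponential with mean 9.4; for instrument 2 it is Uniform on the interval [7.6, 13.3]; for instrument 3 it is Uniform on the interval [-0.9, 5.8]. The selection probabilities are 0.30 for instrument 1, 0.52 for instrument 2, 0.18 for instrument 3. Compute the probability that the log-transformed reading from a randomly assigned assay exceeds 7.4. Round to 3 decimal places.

0.657

Conditional on each instrument, P(X > 7.4): 1: 0.455102; 2: 1; 3: 0.
By total probability, P(X > 7.4) = 0.3·0.455102 + 0.52·1 + 0.18·0 = 0.656531.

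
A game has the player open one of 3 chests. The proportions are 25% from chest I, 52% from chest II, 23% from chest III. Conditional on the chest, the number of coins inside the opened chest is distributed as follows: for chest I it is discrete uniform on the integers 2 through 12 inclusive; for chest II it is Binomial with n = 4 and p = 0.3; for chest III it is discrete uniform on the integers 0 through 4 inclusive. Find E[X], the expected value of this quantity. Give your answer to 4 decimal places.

2.8340

Component means — I: 7; II: 1.2; III: 2.
E[X] = 0.25·7 + 0.52·1.2 + 0.23·2 = 2.834.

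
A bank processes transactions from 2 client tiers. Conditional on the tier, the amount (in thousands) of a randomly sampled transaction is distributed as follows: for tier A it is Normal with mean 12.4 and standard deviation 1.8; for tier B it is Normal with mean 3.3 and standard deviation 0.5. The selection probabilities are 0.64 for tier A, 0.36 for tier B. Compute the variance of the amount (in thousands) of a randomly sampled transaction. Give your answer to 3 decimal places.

Per component, A: μ=12.4, E[X²]=157; B: μ=3.3, E[X²]=11.14.
E[X] = 0.64·12.4 + 0.36·3.3 = 9.124.
E[X²] = 0.64·157 + 0.36·11.14 = 104.49.
Var(X) = E[X²] − (E[X])² = 104.49 − 83.2474 = 21.243.

21.243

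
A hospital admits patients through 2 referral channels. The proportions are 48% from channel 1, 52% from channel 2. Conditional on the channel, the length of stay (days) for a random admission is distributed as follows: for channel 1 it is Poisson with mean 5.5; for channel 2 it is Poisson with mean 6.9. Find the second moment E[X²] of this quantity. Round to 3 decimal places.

For each component E[X²] = Var + (mean)², giving 1: 35.75; 2: 54.51.
Overall E[X²] = 0.48·35.75 + 0.52·54.51 = 45.5052.

45.505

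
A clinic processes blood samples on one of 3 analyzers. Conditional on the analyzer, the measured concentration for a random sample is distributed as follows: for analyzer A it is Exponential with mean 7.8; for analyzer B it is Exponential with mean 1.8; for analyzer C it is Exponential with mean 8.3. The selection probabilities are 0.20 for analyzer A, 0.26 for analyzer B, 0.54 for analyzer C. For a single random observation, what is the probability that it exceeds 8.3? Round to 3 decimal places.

0.270

Conditional on each analyzer, P(X > 8.3): A: 0.345037; B: 0.00994077; C: 0.367879.
By total probability, P(X > 8.3) = 0.2·0.345037 + 0.26·0.00994077 + 0.54·0.367879 = 0.270247.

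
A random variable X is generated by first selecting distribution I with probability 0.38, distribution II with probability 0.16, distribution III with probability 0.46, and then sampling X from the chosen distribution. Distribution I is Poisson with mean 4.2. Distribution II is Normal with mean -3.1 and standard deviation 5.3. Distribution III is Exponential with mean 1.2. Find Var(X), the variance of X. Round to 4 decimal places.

Per component, I: μ=4.2, E[X²]=21.84; II: μ=-3.1, E[X²]=37.7; III: μ=1.2, E[X²]=2.88.
E[X] = 0.38·4.2 + 0.16·-3.1 + 0.46·1.2 = 1.652.
E[X²] = 0.38·21.84 + 0.16·37.7 + 0.46·2.88 = 15.656.
Var(X) = E[X²] − (E[X])² = 15.656 − 2.7291 = 12.9269.

12.9269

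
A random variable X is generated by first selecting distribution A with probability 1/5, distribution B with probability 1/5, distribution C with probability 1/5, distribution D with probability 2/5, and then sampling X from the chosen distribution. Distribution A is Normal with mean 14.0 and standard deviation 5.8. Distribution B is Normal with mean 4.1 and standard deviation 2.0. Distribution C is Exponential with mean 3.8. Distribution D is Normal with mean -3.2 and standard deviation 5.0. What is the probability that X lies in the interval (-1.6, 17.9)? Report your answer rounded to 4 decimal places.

0.6967

Conditional on each component, P(-1.6 < X < 17.9): A: 0.745764; B: 0.997814; C: 0.991; D: 0.374472.
By total probability, P(-1.6 < X < 17.9) = 0.2·0.745764 + 0.2·0.997814 + 0.2·0.991 + 0.4·0.374472 = 0.696704.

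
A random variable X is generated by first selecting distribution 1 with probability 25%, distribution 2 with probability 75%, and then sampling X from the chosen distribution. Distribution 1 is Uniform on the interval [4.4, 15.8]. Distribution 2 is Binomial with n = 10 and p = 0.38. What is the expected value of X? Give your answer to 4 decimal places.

Component means — 1: 10.1; 2: 3.8.
E[X] = 0.25·10.1 + 0.75·3.8 = 5.375.

5.3750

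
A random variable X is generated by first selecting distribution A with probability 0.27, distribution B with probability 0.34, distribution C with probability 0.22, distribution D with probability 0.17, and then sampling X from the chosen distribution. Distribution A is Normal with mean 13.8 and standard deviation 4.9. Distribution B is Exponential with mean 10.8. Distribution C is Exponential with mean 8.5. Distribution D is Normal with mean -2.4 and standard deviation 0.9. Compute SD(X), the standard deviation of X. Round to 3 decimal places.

9.572

Per component, A: μ=13.8, E[X²]=214.45; B: μ=10.8, E[X²]=233.28; C: μ=8.5, E[X²]=144.5; D: μ=-2.4, E[X²]=6.57.
E[X] = 0.27·13.8 + 0.34·10.8 + 0.22·8.5 + 0.17·-2.4 = 8.86.
E[X²] = 0.27·214.45 + 0.34·233.28 + 0.22·144.5 + 0.17·6.57 = 170.124.
Var(X) = E[X²] − (E[X])² = 170.124 − 78.4996 = 91.624.
SD(X) = √91.624 = 9.57204.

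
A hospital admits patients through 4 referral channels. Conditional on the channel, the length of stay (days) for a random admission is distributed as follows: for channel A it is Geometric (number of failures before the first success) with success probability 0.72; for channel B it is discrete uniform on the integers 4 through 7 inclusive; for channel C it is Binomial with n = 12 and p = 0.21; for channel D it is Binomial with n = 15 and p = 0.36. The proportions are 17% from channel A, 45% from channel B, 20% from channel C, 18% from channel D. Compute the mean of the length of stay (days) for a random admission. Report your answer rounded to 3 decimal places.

4.017

Component means — A: 0.388889; B: 5.5; C: 2.52; D: 5.4.
E[X] = 0.17·0.388889 + 0.45·5.5 + 0.2·2.52 + 0.18·5.4 = 4.01711.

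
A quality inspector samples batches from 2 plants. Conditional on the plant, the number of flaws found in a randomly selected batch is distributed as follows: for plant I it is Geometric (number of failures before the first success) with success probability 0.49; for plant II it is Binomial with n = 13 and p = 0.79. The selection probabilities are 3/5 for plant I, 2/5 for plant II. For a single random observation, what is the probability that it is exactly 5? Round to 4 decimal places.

0.0107

Conditional on each plant, P(X = 5): I: 0.0169062; II: 0.00149785.
By total probability, P(X = 5) = 0.6·0.0169062 + 0.4·0.00149785 = 0.0107429.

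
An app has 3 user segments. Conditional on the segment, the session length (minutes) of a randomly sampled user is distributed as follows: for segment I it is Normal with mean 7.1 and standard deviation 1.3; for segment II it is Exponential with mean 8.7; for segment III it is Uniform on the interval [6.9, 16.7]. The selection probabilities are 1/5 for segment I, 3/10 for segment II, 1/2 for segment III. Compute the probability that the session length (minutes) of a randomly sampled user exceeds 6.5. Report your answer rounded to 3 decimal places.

0.778

Conditional on each segment, P(X > 6.5): I: 0.677794; II: 0.473726; III: 1.
By total probability, P(X > 6.5) = 0.2·0.677794 + 0.3·0.473726 + 0.5·1 = 0.777677.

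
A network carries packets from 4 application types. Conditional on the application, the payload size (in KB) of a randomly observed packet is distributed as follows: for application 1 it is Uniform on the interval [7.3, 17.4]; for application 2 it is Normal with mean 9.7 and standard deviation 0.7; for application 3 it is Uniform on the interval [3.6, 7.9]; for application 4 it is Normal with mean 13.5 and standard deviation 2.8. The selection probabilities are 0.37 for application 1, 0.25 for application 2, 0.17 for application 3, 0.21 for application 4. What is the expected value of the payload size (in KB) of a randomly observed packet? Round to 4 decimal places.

Component means — 1: 12.35; 2: 9.7; 3: 5.75; 4: 13.5.
E[X] = 0.37·12.35 + 0.25·9.7 + 0.17·5.75 + 0.21·13.5 = 10.807.

10.8070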